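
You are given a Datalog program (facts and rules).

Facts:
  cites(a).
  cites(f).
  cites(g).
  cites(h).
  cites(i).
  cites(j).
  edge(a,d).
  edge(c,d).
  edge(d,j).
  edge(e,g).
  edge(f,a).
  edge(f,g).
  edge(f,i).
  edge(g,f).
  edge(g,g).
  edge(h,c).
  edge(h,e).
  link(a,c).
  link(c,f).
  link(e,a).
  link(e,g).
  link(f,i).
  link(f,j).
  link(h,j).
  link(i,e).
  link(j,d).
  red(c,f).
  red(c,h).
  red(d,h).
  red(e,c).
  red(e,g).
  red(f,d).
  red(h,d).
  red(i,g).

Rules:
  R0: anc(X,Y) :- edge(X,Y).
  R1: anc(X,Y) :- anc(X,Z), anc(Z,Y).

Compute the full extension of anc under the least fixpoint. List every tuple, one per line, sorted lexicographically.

anc(a,d)
anc(a,j)
anc(c,d)
anc(c,j)
anc(d,j)
anc(e,a)
anc(e,d)
anc(e,f)
anc(e,g)
anc(e,i)
anc(e,j)
anc(f,a)
anc(f,d)
anc(f,f)
anc(f,g)
anc(f,i)
anc(f,j)
anc(g,a)
anc(g,d)
anc(g,f)
anc(g,g)
anc(g,i)
anc(g,j)
anc(h,a)
anc(h,c)
anc(h,d)
anc(h,e)
anc(h,f)
anc(h,g)
anc(h,i)
anc(h,j)

round 1: derive anc(a,d) via R0 from edge(a,d)
round 1: derive anc(c,d) via R0 from edge(c,d)
round 1: derive anc(d,j) via R0 from edge(d,j)
round 1: derive anc(e,g) via R0 from edge(e,g)
round 1: derive anc(f,a) via R0 from edge(f,a)
round 1: derive anc(f,g) via R0 from edge(f,g)
round 1: derive anc(f,i) via R0 from edge(f,i)
round 1: derive anc(g,f) via R0 from edge(g,f)
round 1: derive anc(g,g) via R0 from edge(g,g)
round 1: derive anc(h,c) via R0 from edge(h,c)
round 1: derive anc(h,e) via R0 from edge(h,e)
round 2: derive anc(a,j) via R1 from anc(a,d), anc(d,j)
round 2: derive anc(c,j) via R1 from anc(c,d), anc(d,j)
round 2: derive anc(e,f) via R1 from anc(e,g), anc(g,f)
round 2: derive anc(f,d) via R1 from anc(f,a), anc(a,d)
round 2: derive anc(f,f) via R1 from anc(f,g), anc(g,f)
round 2: derive anc(g,a) via R1 from anc(g,f), anc(f,a)
round 2: derive anc(g,i) via R1 from anc(g,f), anc(f,i)
round 2: derive anc(h,d) via R1 from anc(h,c), anc(c,d)
round 2: derive anc(h,g) via R1 from anc(h,e), anc(e,g)
round 3: derive anc(e,a) via R1 from anc(e,f), anc(f,a)
round 3: derive anc(e,d) via R1 from anc(e,f), anc(f,d)
round 3: derive anc(e,i) via R1 from anc(e,f), anc(f,i)
round 3: derive anc(f,j) via R1 from anc(f,a), anc(a,j)
round 3: derive anc(g,d) via R1 from anc(g,a), anc(a,d)
round 3: derive anc(g,j) via R1 from anc(g,a), anc(a,j)
round 3: derive anc(h,a) via R1 from anc(h,g), anc(g,a)
round 3: derive anc(h,f) via R1 from anc(h,e), anc(e,f)
round 3: derive anc(h,i) via R1 from anc(h,g), anc(g,i)
round 3: derive anc(h,j) via R1 from anc(h,c), anc(c,j)
round 4: derive anc(e,j) via R1 from anc(e,a), anc(a,j)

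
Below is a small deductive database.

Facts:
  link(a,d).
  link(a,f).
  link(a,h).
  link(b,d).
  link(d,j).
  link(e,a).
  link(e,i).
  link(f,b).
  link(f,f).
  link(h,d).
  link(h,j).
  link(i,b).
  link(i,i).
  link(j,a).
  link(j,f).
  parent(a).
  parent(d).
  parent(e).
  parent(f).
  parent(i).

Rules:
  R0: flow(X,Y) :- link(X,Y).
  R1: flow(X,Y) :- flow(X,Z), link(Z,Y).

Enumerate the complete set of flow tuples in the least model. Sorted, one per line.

round 1: derive flow(a,d) via R0 from link(a,d)
round 1: derive flow(a,f) via R0 from link(a,f)
round 1: derive flow(a,h) via R0 from link(a,h)
round 1: derive flow(b,d) via R0 from link(b,d)
round 1: derive flow(d,j) via R0 from link(d,j)
round 1: derive flow(e,a) via R0 from link(e,a)
round 1: derive flow(e,i) via R0 from link(e,i)
round 1: derive flow(f,b) via R0 from link(f,b)
round 1: derive flow(f,f) via R0 from link(f,f)
round 1: derive flow(h,d) via R0 from link(h,d)
round 1: derive flow(h,j) via R0 from link(h,j)
round 1: derive flow(i,b) via R0 from link(i,b)
round 1: derive flow(i,i) via R0 from link(i,i)
round 1: derive flow(j,a) via R0 from link(j,a)
round 1: derive flow(j,f) via R0 from link(j,f)
round 2: derive flow(a,b) via R1 from flow(a,f), link(f,b)
round 2: derive flow(a,j) via R1 from flow(a,d), link(d,j)
round 2: derive flow(b,j) via R1 from flow(b,d), link(d,j)
round 2: derive flow(d,a) via R1 from flow(d,j), link(j,a)
round 2: derive flow(d,f) via R1 from flow(d,j), link(j,f)
round 2: derive flow(e,b) via R1 from flow(e,i), link(i,b)
round 2: derive flow(e,d) via R1 from flow(e,a), link(a,d)
round 2: derive flow(e,f) via R1 from flow(e,a), link(a,f)
round 2: derive flow(e,h) via R1 from flow(e,a), link(a,h)
round 2: derive flow(f,d) via R1 from flow(f,b), link(b,d)
round 2: derive flow(h,a) via R1 from flow(h,j), link(j,a)
round 2: derive flow(h,f) via R1 from flow(h,j), link(j,f)
round 2: derive flow(i,d) via R1 from flow(i,b), link(b,d)
round 2: derive flow(j,b) via R1 from flow(j,f), link(f,b)
round 2: derive flow(j,d) via R1 from flow(j,a), link(a,d)
round 2: derive flow(j,h) via R1 from flow(j,a), link(a,h)
round 3: derive flow(a,a) via R1 from flow(a,j), link(j,a)
round 3: derive flow(b,a) via R1 from flow(b,j), link(j,a)
round 3: derive flow(b,f) via R1 from flow(b,j), link(j,f)
round 3: derive flow(d,b) via R1 from flow(d,f), link(f,b)
round 3: derive flow(d,d) via R1 from flow(d,a), link(a,d)
round 3: derive flow(d,h) via R1 from flow(d,a), link(a,h)
round 3: derive flow(e,j) via R1 from flow(e,d), link(d,j)
round 3: derive flow(f,j) via R1 from flow(f,d), link(d,j)
round 3: derive flow(h,b) via R1 from flow(h,f), link(f,b)
round 3: derive flow(h,h) via R1 from flow(h,a), link(a,h)
round 3: derive flow(i,j) via R1 from flow(i,d), link(d,j)
round 3: derive flow(j,j) via R1 from flow(j,d), link(d,j)
round 4: derive flow(b,b) via R1 from flow(b,f), link(f,b)
round 4: derive flow(b,h) via R1 from flow(b,a), link(a,h)
round 4: derive flow(f,a) via R1 from flow(f,j), link(j,a)
round 4: derive flow(i,a) via R1 from flow(i,j), link(j,a)
round 4: derive flow(i,f) via R1 from flow(i,j), link(j,f)
round 5: derive flow(f,h) via R1 from flow(f,a), link(a,h)
round 5: derive flow(i,h) via R1 from flow(i,a), link(a,h)

flow(a,a)
flow(a,b)
flow(a,d)
flow(a,f)
flow(a,h)
flow(a,j)
flow(b,a)
flow(b,b)
flow(b,d)
flow(b,f)
flow(b,h)
flow(b,j)
flow(d,a)
flow(d,b)
flow(d,d)
flow(d,f)
flow(d,h)
flow(d,j)
flow(e,a)
flow(e,b)
flow(e,d)
flow(e,f)
flow(e,h)
flow(e,i)
flow(e,j)
flow(f,a)
flow(f,b)
flow(f,d)
flow(f,f)
flow(f,h)
flow(f,j)
flow(h,a)
flow(h,b)
flow(h,d)
flow(h,f)
flow(h,h)
flow(h,j)
flow(i,a)
flow(i,b)
flow(i,d)
flow(i,f)
flow(i,h)
flow(i,i)
flow(i,j)
flow(j,a)
flow(j,b)
flow(j,d)
flow(j,f)
flow(j,h)
flow(j,j)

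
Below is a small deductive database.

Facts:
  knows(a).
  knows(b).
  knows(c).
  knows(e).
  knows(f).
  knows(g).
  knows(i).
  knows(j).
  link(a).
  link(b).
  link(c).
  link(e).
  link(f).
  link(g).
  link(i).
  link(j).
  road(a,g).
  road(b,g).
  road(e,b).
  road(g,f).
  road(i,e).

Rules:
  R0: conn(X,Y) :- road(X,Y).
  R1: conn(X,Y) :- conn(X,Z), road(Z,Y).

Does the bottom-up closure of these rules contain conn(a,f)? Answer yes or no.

round 1: derive conn(a,g) via R0 from road(a,g)
round 1: derive conn(b,g) via R0 from road(b,g)
round 1: derive conn(e,b) via R0 from road(e,b)
round 1: derive conn(g,f) via R0 from road(g,f)
round 1: derive conn(i,e) via R0 from road(i,e)
round 2: derive conn(a,f) via R1 from conn(a,g), road(g,f)
round 2: derive conn(b,f) via R1 from conn(b,g), road(g,f)
round 2: derive conn(e,g) via R1 from conn(e,b), road(b,g)
round 2: derive conn(i,b) via R1 from conn(i,e), road(e,b)
round 3: derive conn(e,f) via R1 from conn(e,g), road(g,f)
round 3: derive conn(i,g) via R1 from conn(i,b), road(b,g)
round 4: derive conn(i,f) via R1 from conn(i,g), road(g,f)

yes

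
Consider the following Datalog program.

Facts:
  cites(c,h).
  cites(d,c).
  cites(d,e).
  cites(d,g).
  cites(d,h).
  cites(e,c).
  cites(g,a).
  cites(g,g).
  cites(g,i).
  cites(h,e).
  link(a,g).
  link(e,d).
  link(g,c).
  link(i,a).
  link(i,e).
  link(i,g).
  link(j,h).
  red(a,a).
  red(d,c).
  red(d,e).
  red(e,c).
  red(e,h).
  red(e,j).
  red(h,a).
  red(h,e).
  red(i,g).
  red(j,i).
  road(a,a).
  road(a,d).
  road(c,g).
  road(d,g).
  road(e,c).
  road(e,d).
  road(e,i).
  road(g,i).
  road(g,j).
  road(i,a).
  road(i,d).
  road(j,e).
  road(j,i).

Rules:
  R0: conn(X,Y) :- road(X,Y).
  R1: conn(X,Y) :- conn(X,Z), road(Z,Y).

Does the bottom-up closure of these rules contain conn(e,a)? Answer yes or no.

round 1: derive conn(a,a) via R0 from road(a,a)
round 1: derive conn(a,d) via R0 from road(a,d)
round 1: derive conn(c,g) via R0 from road(c,g)
round 1: derive conn(d,g) via R0 from road(d,g)
round 1: derive conn(e,c) via R0 from road(e,c)
round 1: derive conn(e,d) via R0 from road(e,d)
round 1: derive conn(e,i) via R0 from road(e,i)
round 1: derive conn(g,i) via R0 from road(g,i)
round 1: derive conn(g,j) via R0 from road(g,j)
round 1: derive conn(i,a) via R0 from road(i,a)
round 1: derive conn(i,d) via R0 from road(i,d)
round 1: derive conn(j,e) via R0 from road(j,e)
round 1: derive conn(j,i) via R0 from road(j,i)
round 2: derive conn(a,g) via R1 from conn(a,d), road(d,g)
round 2: derive conn(c,i) via R1 from conn(c,g), road(g,i)
round 2: derive conn(c,j) via R1 from conn(c,g), road(g,j)
round 2: derive conn(d,i) via R1 from conn(d,g), road(g,i)
round 2: derive conn(d,j) via R1 from conn(d,g), road(g,j)
round 2: derive conn(e,a) via R1 from conn(e,i), road(i,a)
round 2: derive conn(e,g) via R1 from conn(e,c), road(c,g)
round 2: derive conn(g,a) via R1 from conn(g,i), road(i,a)
round 2: derive conn(g,d) via R1 from conn(g,i), road(i,d)
round 2: derive conn(g,e) via R1 from conn(g,j), road(j,e)
round 2: derive conn(i,g) via R1 from conn(i,d), road(d,g)
round 2: derive conn(j,a) via R1 from conn(j,i), road(i,a)
round 2: derive conn(j,c) via R1 from conn(j,e), road(e,c)
round 2: derive conn(j,d) via R1 from conn(j,e), road(e,d)
round 3: derive conn(a,i) via R1 from conn(a,g), road(g,i)
round 3: derive conn(a,j) via R1 from conn(a,g), road(g,j)
round 3: derive conn(c,a) via R1 from conn(c,i), road(i,a)
round 3: derive conn(c,d) via R1 from conn(c,i), road(i,d)
round 3: derive conn(c,e) via R1 from conn(c,j), road(j,e)
round 3: derive conn(d,a) via R1 from conn(d,i), road(i,a)
round 3: derive conn(d,d) via R1 from conn(d,i), road(i,d)
round 3: derive conn(d,e) via R1 from conn(d,j), road(j,e)
round 3: derive conn(e,j) via R1 from conn(e,g), road(g,j)
round 3: derive conn(g,c) via R1 from conn(g,e), road(e,c)
round 3: derive conn(g,g) via R1 from conn(g,d), road(d,g)
round 3: derive conn(i,i) via R1 from conn(i,g), road(g,i)
round 3: derive conn(i,j) via R1 from conn(i,g), road(g,j)
round 3: derive conn(j,g) via R1 from conn(j,c), road(c,g)
round 4: derive conn(a,e) via R1 from conn(a,j), road(j,e)
round 4: derive conn(c,c) via R1 from conn(c,e), road(e,c)
round 4: derive conn(d,c) via R1 from conn(d,e), road(e,c)
round 4: derive conn(e,e) via R1 from conn(e,j), road(j,e)
round 4: derive conn(i,e) via R1 from conn(i,j), road(j,e)
round 4: derive conn(j,j) via R1 from conn(j,g), road(g,j)
round 5: derive conn(a,c) via R1 from conn(a,e), road(e,c)
round 5: derive conn(i,c) via R1 from conn(i,e), road(e,c)

yes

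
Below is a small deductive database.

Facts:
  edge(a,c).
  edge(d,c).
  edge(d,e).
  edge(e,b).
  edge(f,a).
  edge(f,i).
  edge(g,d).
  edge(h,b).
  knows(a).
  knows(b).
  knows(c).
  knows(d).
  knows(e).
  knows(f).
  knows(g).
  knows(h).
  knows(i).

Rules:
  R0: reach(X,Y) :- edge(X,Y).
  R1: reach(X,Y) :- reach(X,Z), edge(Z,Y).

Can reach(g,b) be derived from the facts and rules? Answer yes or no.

round 1: derive reach(a,c) via R0 from edge(a,c)
round 1: derive reach(d,c) via R0 from edge(d,c)
round 1: derive reach(d,e) via R0 from edge(d,e)
round 1: derive reach(e,b) via R0 from edge(e,b)
round 1: derive reach(f,a) via R0 from edge(f,a)
round 1: derive reach(f,i) via R0 from edge(f,i)
round 1: derive reach(g,d) via R0 from edge(g,d)
round 1: derive reach(h,b) via R0 from edge(h,b)
round 2: derive reach(d,b) via R1 from reach(d,e), edge(e,b)
round 2: derive reach(f,c) via R1 from reach(f,a), edge(a,c)
round 2: derive reach(g,c) via R1 from reach(g,d), edge(d,c)
round 2: derive reach(g,e) via R1 from reach(g,d), edge(d,e)
round 3: derive reach(g,b) via R1 from reach(g,e), edge(e,b)

yes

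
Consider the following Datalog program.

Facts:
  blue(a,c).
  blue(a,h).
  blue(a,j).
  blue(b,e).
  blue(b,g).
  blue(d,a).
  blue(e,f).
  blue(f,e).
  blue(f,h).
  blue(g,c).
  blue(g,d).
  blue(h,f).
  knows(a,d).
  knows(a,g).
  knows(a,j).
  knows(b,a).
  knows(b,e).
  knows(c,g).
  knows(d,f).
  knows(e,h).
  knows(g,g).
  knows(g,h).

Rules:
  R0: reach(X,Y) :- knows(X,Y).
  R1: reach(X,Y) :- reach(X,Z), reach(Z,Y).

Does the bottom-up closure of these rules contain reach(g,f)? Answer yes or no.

round 1: derive reach(a,d) via R0 from knows(a,d)
round 1: derive reach(a,g) via R0 from knows(a,g)
round 1: derive reach(a,j) via R0 from knows(a,j)
round 1: derive reach(b,a) via R0 from knows(b,a)
round 1: derive reach(b,e) via R0 from knows(b,e)
round 1: derive reach(c,g) via R0 from knows(c,g)
round 1: derive reach(d,f) via R0 from knows(d,f)
round 1: derive reach(e,h) via R0 from knows(e,h)
round 1: derive reach(g,g) via R0 from knows(g,g)
round 1: derive reach(g,h) via R0 from knows(g,h)
round 2: derive reach(a,f) via R1 from reach(a,d), reach(d,f)
round 2: derive reach(a,h) via R1 from reach(a,g), reach(g,h)
round 2: derive reach(b,d) via R1 from reach(b,a), reach(a,d)
round 2: derive reach(b,g) via R1 from reach(b,a), reach(a,g)
round 2: derive reach(b,h) via R1 from reach(b,e), reach(e,h)
round 2: derive reach(b,j) via R1 from reach(b,a), reach(a,j)
round 2: derive reach(c,h) via R1 from reach(c,g), reach(g,h)
round 3: derive reach(b,f) via R1 from reach(b,a), reach(a,f)

no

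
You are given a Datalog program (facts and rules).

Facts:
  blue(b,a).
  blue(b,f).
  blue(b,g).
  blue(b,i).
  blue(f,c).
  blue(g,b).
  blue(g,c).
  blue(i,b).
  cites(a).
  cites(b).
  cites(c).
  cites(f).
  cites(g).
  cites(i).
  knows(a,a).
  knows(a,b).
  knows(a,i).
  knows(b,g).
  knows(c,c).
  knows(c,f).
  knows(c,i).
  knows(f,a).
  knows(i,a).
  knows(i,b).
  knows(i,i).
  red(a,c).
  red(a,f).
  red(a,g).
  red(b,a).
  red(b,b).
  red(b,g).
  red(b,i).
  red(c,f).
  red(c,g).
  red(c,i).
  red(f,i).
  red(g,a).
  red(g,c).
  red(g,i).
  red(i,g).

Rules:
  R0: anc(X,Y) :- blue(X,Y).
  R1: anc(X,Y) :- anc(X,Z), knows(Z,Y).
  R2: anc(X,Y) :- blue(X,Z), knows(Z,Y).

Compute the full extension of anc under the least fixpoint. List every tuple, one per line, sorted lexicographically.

round 1: derive anc(b,a) via R0 from blue(b,a)
round 1: derive anc(b,f) via R0 from blue(b,f)
round 1: derive anc(b,g) via R0 from blue(b,g)
round 1: derive anc(b,i) via R0 from blue(b,i)
round 1: derive anc(f,c) via R0 from blue(f,c)
round 1: derive anc(g,b) via R0 from blue(g,b)
round 1: derive anc(g,c) via R0 from blue(g,c)
round 1: derive anc(i,b) via R0 from blue(i,b)
round 1: derive anc(b,b) via R2 from blue(b,a), knows(a,b)
round 1: derive anc(f,f) via R2 from blue(f,c), knows(c,f)
round 1: derive anc(f,i) via R2 from blue(f,c), knows(c,i)
round 1: derive anc(g,f) via R2 from blue(g,c), knows(c,f)
round 1: derive anc(g,g) via R2 from blue(g,b), knows(b,g)
round 1: derive anc(g,i) via R2 from blue(g,c), knows(c,i)
round 1: derive anc(i,g) via R2 from blue(i,b), knows(b,g)
round 2: derive anc(f,a) via R1 from anc(f,f), knows(f,a)
round 2: derive anc(f,b) via R1 from anc(f,i), knows(i,b)
round 2: derive anc(g,a) via R1 from anc(g,f), knows(f,a)
round 3: derive anc(f,g) via R1 from anc(f,b), knows(b,g)

anc(b,a)
anc(b,b)
anc(b,f)
anc(b,g)
anc(b,i)
anc(f,a)
anc(f,b)
anc(f,c)
anc(f,f)
anc(f,g)
anc(f,i)
anc(g,a)
anc(g,b)
anc(g,c)
anc(g,f)
anc(g,g)
anc(g,i)
anc(i,b)
anc(i,g)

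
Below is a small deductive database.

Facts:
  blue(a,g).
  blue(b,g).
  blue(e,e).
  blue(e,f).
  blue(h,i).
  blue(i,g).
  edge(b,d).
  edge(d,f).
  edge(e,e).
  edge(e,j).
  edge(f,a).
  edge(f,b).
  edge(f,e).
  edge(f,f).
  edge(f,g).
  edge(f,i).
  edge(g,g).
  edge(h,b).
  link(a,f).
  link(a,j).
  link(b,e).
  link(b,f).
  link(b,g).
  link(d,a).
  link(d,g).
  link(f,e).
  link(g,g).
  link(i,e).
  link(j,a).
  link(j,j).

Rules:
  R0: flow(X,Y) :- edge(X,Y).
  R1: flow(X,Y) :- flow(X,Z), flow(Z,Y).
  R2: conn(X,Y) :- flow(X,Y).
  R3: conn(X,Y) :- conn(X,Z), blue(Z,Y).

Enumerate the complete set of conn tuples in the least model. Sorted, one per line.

round 1: derive flow(b,d) via R0 from edge(b,d)
round 1: derive flow(d,f) via R0 from edge(d,f)
round 1: derive flow(e,e) via R0 from edge(e,e)
round 1: derive flow(e,j) via R0 from edge(e,j)
round 1: derive flow(f,a) via R0 from edge(f,a)
round 1: derive flow(f,b) via R0 from edge(f,b)
round 1: derive flow(f,e) via R0 from edge(f,e)
round 1: derive flow(f,f) via R0 from edge(f,f)
round 1: derive flow(f,g) via R0 from edge(f,g)
round 1: derive flow(f,i) via R0 from edge(f,i)
round 1: derive flow(g,g) via R0 from edge(g,g)
round 1: derive flow(h,b) via R0 from edge(h,b)
round 2: derive flow(b,f) via R1 from flow(b,d), flow(d,f)
round 2: derive flow(d,a) via R1 from flow(d,f), flow(f,a)
round 2: derive flow(d,b) via R1 from flow(d,f), flow(f,b)
round 2: derive flow(d,e) via R1 from flow(d,f), flow(f,e)
round 2: derive flow(d,g) via R1 from flow(d,f), flow(f,g)
round 2: derive flow(d,i) via R1 from flow(d,f), flow(f,i)
round 2: derive flow(f,d) via R1 from flow(f,b), flow(b,d)
round 2: derive flow(f,j) via R1 from flow(f,e), flow(e,j)
round 2: derive flow(h,d) via R1 from flow(h,b), flow(b,d)
round 2: derive conn(b,d) via R2 from flow(b,d)
round 2: derive conn(d,f) via R2 from flow(d,f)
round 2: derive conn(e,e) via R2 from flow(e,e)
round 2: derive conn(e,j) via R2 from flow(e,j)
round 2: derive conn(f,a) via R2 from flow(f,a)
round 2: derive conn(f,b) via R2 from flow(f,b)
round 2: derive conn(f,e) via R2 from flow(f,e)
round 2: derive conn(f,f) via R2 from flow(f,f)
round 2: derive conn(f,g) via R2 from flow(f,g)
round 2: derive conn(f,i) via R2 from flow(f,i)
round 2: derive conn(g,g) via R2 from flow(g,g)
round 2: derive conn(h,b) via R2 from flow(h,b)
round 3: derive flow(b,a) via R1 from flow(b,d), flow(d,a)
round 3: derive flow(b,b) via R1 from flow(b,d), flow(d,b)
round 3: derive flow(b,e) via R1 from flow(b,d), flow(d,e)
round 3: derive flow(b,g) via R1 from flow(b,d), flow(d,g)
round 3: derive flow(b,i) via R1 from flow(b,d), flow(d,i)
round 3: derive flow(b,j) via R1 from flow(b,f), flow(f,j)
round 3: derive flow(d,d) via R1 from flow(d,b), flow(b,d)
round 3: derive flow(d,j) via R1 from flow(d,e), flow(e,j)
round 3: derive flow(h,a) via R1 from flow(h,d), flow(d,a)
round 3: derive flow(h,e) via R1 from flow(h,d), flow(d,e)
round 3: derive flow(h,f) via R1 from flow(h,b), flow(b,f)
round 3: derive flow(h,g) via R1 from flow(h,d), flow(d,g)
round 3: derive flow(h,i) via R1 from flow(h,d), flow(d,i)
round 3: derive conn(b,f) via R2 from flow(b,f)
round 3: derive conn(d,a) via R2 from flow(d,a)
round 3: derive conn(d,b) via R2 from flow(d,b)
round 3: derive conn(d,e) via R2 from flow(d,e)
round 3: derive conn(d,g) via R2 from flow(d,g)
round 3: derive conn(d,i) via R2 from flow(d,i)
round 3: derive conn(f,d) via R2 from flow(f,d)
round 3: derive conn(f,j) via R2 from flow(f,j)
round 3: derive conn(h,d) via R2 from flow(h,d)
round 3: derive conn(e,f) via R3 from conn(e,e), blue(e,f)
round 3: derive conn(h,g) via R3 from conn(h,b), blue(b,g)
round 4: derive flow(h,j) via R1 from flow(h,b), flow(b,j)
round 4: derive conn(b,a) via R2 from flow(b,a)
round 4: derive conn(b,b) via R2 from flow(b,b)
round 4: derive conn(b,e) via R2 from flow(b,e)
round 4: derive conn(b,g) via R2 from flow(b,g)
round 4: derive conn(b,i) via R2 from flow(b,i)
round 4: derive conn(b,j) via R2 from flow(b,j)
round 4: derive conn(d,d) via R2 from flow(d,d)
round 4: derive conn(d,j) via R2 from flow(d,j)
round 4: derive conn(h,a) via R2 from flow(h,a)
round 4: derive conn(h,e) via R2 from flow(h,e)
round 4: derive conn(h,f) via R2 from flow(h,f)
round 4: derive conn(h,i) via R2 from flow(h,i)
round 5: derive conn(h,j) via R2 from flow(h,j)

conn(b,a)
conn(b,b)
conn(b,d)
conn(b,e)
conn(b,f)
conn(b,g)
conn(b,i)
conn(b,j)
conn(d,a)
conn(d,b)
conn(d,d)
conn(d,e)
conn(d,f)
conn(d,g)
conn(d,i)
conn(d,j)
conn(e,e)
conn(e,f)
conn(e,j)
conn(f,a)
conn(f,b)
conn(f,d)
conn(f,e)
conn(f,f)
conn(f,g)
conn(f,i)
conn(f,j)
conn(g,g)
conn(h,a)
conn(h,b)
conn(h,d)
conn(h,e)
conn(h,f)
conn(h,g)
conn(h,i)
conn(h,j)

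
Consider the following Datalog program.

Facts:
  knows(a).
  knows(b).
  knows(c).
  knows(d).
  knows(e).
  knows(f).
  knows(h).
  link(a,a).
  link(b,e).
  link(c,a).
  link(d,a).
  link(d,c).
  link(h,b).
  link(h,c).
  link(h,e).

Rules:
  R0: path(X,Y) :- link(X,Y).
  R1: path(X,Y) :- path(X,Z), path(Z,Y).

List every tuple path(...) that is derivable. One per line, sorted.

round 1: derive path(a,a) via R0 from link(a,a)
round 1: derive path(b,e) via R0 from link(b,e)
round 1: derive path(c,a) via R0 from link(c,a)
round 1: derive path(d,a) via R0 from link(d,a)
round 1: derive path(d,c) via R0 from link(d,c)
round 1: derive path(h,b) via R0 from link(h,b)
round 1: derive path(h,c) via R0 from link(h,c)
round 1: derive path(h,e) via R0 from link(h,e)
round 2: derive path(h,a) via R1 from path(h,c), path(c,a)

path(a,a)
path(b,e)
path(c,a)
path(d,a)
path(d,c)
path(h,a)
path(h,b)
path(h,c)
path(h,e)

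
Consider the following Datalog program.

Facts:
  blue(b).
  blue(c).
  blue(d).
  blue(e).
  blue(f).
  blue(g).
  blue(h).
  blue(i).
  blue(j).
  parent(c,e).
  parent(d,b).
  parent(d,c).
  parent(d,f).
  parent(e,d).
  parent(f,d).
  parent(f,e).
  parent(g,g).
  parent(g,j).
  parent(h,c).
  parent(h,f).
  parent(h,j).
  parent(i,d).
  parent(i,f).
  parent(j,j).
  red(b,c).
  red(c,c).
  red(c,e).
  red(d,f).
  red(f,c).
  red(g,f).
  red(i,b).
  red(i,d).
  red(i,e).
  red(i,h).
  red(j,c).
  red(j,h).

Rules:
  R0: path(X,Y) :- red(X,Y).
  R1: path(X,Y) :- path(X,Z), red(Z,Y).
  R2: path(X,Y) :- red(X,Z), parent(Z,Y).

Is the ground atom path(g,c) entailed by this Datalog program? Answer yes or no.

yes

round 1: derive path(b,c) via R0 from red(b,c)
round 1: derive path(c,c) via R0 from red(c,c)
round 1: derive path(c,e) via R0 from red(c,e)
round 1: derive path(d,f) via R0 from red(d,f)
round 1: derive path(f,c) via R0 from red(f,c)
round 1: derive path(g,f) via R0 from red(g,f)
round 1: derive path(i,b) via R0 from red(i,b)
round 1: derive path(i,d) via R0 from red(i,d)
round 1: derive path(i,e) via R0 from red(i,e)
round 1: derive path(i,h) via R0 from red(i,h)
round 1: derive path(j,c) via R0 from red(j,c)
round 1: derive path(j,h) via R0 from red(j,h)
round 1: derive path(b,e) via R2 from red(b,c), parent(c,e)
round 1: derive path(c,d) via R2 from red(c,e), parent(e,d)
round 1: derive path(d,d) via R2 from red(d,f), parent(f,d)
round 1: derive path(d,e) via R2 from red(d,f), parent(f,e)
round 1: derive path(f,e) via R2 from red(f,c), parent(c,e)
round 1: derive path(g,d) via R2 from red(g,f), parent(f,d)
round 1: derive path(g,e) via R2 from red(g,f), parent(f,e)
round 1: derive path(i,c) via R2 from red(i,d), parent(d,c)
round 1: derive path(i,f) via R2 from red(i,d), parent(d,f)
round 1: derive path(i,j) via R2 from red(i,h), parent(h,j)
round 1: derive path(j,e) via R2 from red(j,c), parent(c,e)
round 1: derive path(j,f) via R2 from red(j,h), parent(h,f)
round 1: derive path(j,j) via R2 from red(j,h), parent(h,j)
round 2: derive path(c,f) via R1 from path(c,d), red(d,f)
round 2: derive path(d,c) via R1 from path(d,f), red(f,c)
round 2: derive path(g,c) via R1 from path(g,f), red(f,c)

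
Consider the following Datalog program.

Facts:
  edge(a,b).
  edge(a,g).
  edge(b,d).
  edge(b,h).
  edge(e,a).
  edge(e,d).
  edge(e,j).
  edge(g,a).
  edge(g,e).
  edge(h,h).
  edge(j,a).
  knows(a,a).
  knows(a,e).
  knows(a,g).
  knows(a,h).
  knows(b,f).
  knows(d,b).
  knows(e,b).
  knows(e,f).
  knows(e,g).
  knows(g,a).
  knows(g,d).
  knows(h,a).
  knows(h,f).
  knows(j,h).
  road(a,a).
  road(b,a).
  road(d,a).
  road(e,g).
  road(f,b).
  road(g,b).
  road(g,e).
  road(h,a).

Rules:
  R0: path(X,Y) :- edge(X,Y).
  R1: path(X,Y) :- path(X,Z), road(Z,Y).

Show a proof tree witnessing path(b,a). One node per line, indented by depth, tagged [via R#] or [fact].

path(b,a)  [via R1]
  path(b,d)  [via R0]
    edge(b,d)  [fact]
  road(d,a)  [fact]

round 1: derive path(a,b) via R0 from edge(a,b)
round 1: derive path(a,g) via R0 from edge(a,g)
round 1: derive path(b,d) via R0 from edge(b,d)
round 1: derive path(b,h) via R0 from edge(b,h)
round 1: derive path(e,a) via R0 from edge(e,a)
round 1: derive path(e,d) via R0 from edge(e,d)
round 1: derive path(e,j) via R0 from edge(e,j)
round 1: derive path(g,a) via R0 from edge(g,a)
round 1: derive path(g,e) via R0 from edge(g,e)
round 1: derive path(h,h) via R0 from edge(h,h)
round 1: derive path(j,a) via R0 from edge(j,a)
round 2: derive path(a,a) via R1 from path(a,b), road(b,a)
round 2: derive path(a,e) via R1 from path(a,g), road(g,e)
round 2: derive path(b,a) via R1 from path(b,d), road(d,a)
round 2: derive path(g,g) via R1 from path(g,e), road(e,g)
round 2: derive path(h,a) via R1 from path(h,h), road(h,a)
round 3: derive path(g,b) via R1 from path(g,g), road(g,b)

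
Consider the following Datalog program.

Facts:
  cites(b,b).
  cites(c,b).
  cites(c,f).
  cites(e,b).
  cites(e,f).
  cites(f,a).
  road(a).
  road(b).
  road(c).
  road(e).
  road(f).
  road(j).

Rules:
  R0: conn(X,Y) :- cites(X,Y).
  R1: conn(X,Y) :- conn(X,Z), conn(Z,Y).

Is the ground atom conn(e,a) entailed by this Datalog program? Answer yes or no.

yes

round 1: derive conn(b,b) via R0 from cites(b,b)
round 1: derive conn(c,b) via R0 from cites(c,b)
round 1: derive conn(c,f) via R0 from cites(c,f)
round 1: derive conn(e,b) via R0 from cites(e,b)
round 1: derive conn(e,f) via R0 from cites(e,f)
round 1: derive conn(f,a) via R0 from cites(f,a)
round 2: derive conn(c,a) via R1 from conn(c,f), conn(f,a)
round 2: derive conn(e,a) via R1 from conn(e,f), conn(f,a)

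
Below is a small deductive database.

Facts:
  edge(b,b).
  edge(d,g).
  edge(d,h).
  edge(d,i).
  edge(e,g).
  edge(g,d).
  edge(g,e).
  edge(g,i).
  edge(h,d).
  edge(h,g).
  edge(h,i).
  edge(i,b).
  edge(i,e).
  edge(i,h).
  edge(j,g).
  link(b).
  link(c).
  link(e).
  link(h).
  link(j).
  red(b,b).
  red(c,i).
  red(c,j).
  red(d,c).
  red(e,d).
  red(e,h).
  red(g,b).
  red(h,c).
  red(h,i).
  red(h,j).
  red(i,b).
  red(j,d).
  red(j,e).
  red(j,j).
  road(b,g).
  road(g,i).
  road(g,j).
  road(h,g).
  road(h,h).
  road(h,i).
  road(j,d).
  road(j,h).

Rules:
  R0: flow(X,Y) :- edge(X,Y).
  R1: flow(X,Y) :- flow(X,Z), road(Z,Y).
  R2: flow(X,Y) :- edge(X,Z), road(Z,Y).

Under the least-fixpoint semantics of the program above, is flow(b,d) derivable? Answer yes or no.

yes

round 1: derive flow(b,b) via R0 from edge(b,b)
round 1: derive flow(d,g) via R0 from edge(d,g)
round 1: derive flow(d,h) via R0 from edge(d,h)
round 1: derive flow(d,i) via R0 from edge(d,i)
round 1: derive flow(e,g) via R0 from edge(e,g)
round 1: derive flow(g,d) via R0 from edge(g,d)
round 1: derive flow(g,e) via R0 from edge(g,e)
round 1: derive flow(g,i) via R0 from edge(g,i)
round 1: derive flow(h,d) via R0 from edge(h,d)
round 1: derive flow(h,g) via R0 from edge(h,g)
round 1: derive flow(h,i) via R0 from edge(h,i)
round 1: derive flow(i,b) via R0 from edge(i,b)
round 1: derive flow(i,e) via R0 from edge(i,e)
round 1: derive flow(i,h) via R0 from edge(i,h)
round 1: derive flow(j,g) via R0 from edge(j,g)
round 1: derive flow(b,g) via R2 from edge(b,b), road(b,g)
round 1: derive flow(d,j) via R2 from edge(d,g), road(g,j)
round 1: derive flow(e,i) via R2 from edge(e,g), road(g,i)
round 1: derive flow(e,j) via R2 from edge(e,g), road(g,j)
round 1: derive flow(h,j) via R2 from edge(h,g), road(g,j)
round 1: derive flow(i,g) via R2 from edge(i,b), road(b,g)
round 1: derive flow(i,i) via R2 from edge(i,h), road(h,i)
round 1: derive flow(j,i) via R2 from edge(j,g), road(g,i)
round 1: derive flow(j,j) via R2 from edge(j,g), road(g,j)
round 2: derive flow(b,i) via R1 from flow(b,g), road(g,i)
round 2: derive flow(b,j) via R1 from flow(b,g), road(g,j)
round 2: derive flow(d,d) via R1 from flow(d,j), road(j,d)
round 2: derive flow(e,d) via R1 from flow(e,j), road(j,d)
round 2: derive flow(e,h) via R1 from flow(e,j), road(j,h)
round 2: derive flow(h,h) via R1 from flow(h,j), road(j,h)
round 2: derive flow(i,j) via R1 from flow(i,g), road(g,j)
round 2: derive flow(j,d) via R1 from flow(j,j), road(j,d)
round 2: derive flow(j,h) via R1 from flow(j,j), road(j,h)
round 3: derive flow(b,d) via R1 from flow(b,j), road(j,d)
round 3: derive flow(b,h) via R1 from flow(b,j), road(j,h)
round 3: derive flow(i,d) via R1 from flow(i,j), road(j,d)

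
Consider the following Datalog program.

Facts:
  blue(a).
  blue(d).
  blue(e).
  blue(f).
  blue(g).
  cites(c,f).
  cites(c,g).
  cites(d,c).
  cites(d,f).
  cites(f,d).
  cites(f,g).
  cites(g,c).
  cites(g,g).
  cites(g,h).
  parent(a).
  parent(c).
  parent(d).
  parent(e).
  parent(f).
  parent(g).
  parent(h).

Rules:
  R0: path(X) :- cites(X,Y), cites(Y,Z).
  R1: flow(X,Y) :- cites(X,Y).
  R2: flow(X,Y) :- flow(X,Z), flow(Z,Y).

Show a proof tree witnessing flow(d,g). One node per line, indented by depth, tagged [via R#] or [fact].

round 1: derive flow(c,f) via R1 from cites(c,f)
round 1: derive flow(c,g) via R1 from cites(c,g)
round 1: derive flow(d,c) via R1 from cites(d,c)
round 1: derive flow(d,f) via R1 from cites(d,f)
round 1: derive flow(f,d) via R1 from cites(f,d)
round 1: derive flow(f,g) via R1 from cites(f,g)
round 1: derive flow(g,c) via R1 from cites(g,c)
round 1: derive flow(g,g) via R1 from cites(g,g)
round 1: derive flow(g,h) via R1 from cites(g,h)
round 2: derive flow(c,c) via R2 from flow(c,g), flow(g,c)
round 2: derive flow(c,d) via R2 from flow(c,f), flow(f,d)
round 2: derive flow(c,h) via R2 from flow(c,g), flow(g,h)
round 2: derive flow(d,d) via R2 from flow(d,f), flow(f,d)
round 2: derive flow(d,g) via R2 from flow(d,c), flow(c,g)
round 2: derive flow(f,c) via R2 from flow(f,d), flow(d,c)
round 2: derive flow(f,f) via R2 from flow(f,d), flow(d,f)
round 2: derive flow(f,h) via R2 from flow(f,g), flow(g,h)
round 2: derive flow(g,f) via R2 from flow(g,c), flow(c,f)
round 3: derive flow(d,h) via R2 from flow(d,c), flow(c,h)
round 3: derive flow(g,d) via R2 from flow(g,c), flow(c,d)

flow(d,g)  [via R2]
  flow(d,c)  [via R1]
    cites(d,c)  [fact]
  flow(c,g)  [via R1]
    cites(c,g)  [fact]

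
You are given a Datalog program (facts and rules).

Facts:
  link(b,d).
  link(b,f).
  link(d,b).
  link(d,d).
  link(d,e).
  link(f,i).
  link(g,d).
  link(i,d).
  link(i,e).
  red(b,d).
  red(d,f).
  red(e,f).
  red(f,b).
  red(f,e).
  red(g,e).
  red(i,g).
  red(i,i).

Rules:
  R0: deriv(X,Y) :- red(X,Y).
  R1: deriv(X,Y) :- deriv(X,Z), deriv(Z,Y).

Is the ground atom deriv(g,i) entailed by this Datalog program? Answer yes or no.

no

round 1: derive deriv(b,d) via R0 from red(b,d)
round 1: derive deriv(d,f) via R0 from red(d,f)
round 1: derive deriv(e,f) via R0 from red(e,f)
round 1: derive deriv(f,b) via R0 from red(f,b)
round 1: derive deriv(f,e) via R0 from red(f,e)
round 1: derive deriv(g,e) via R0 from red(g,e)
round 1: derive deriv(i,g) via R0 from red(i,g)
round 1: derive deriv(i,i) via R0 from red(i,i)
round 2: derive deriv(b,f) via R1 from deriv(b,d), deriv(d,f)
round 2: derive deriv(d,b) via R1 from deriv(d,f), deriv(f,b)
round 2: derive deriv(d,e) via R1 from deriv(d,f), deriv(f,e)
round 2: derive deriv(e,b) via R1 from deriv(e,f), deriv(f,b)
round 2: derive deriv(e,e) via R1 from deriv(e,f), deriv(f,e)
round 2: derive deriv(f,d) via R1 from deriv(f,b), deriv(b,d)
round 2: derive deriv(f,f) via R1 from deriv(f,e), deriv(e,f)
round 2: derive deriv(g,f) via R1 from deriv(g,e), deriv(e,f)
round 2: derive deriv(i,e) via R1 from deriv(i,g), deriv(g,e)
round 3: derive deriv(b,b) via R1 from deriv(b,d), deriv(d,b)
round 3: derive deriv(b,e) via R1 from deriv(b,d), deriv(d,e)
round 3: derive deriv(d,d) via R1 from deriv(d,b), deriv(b,d)
round 3: derive deriv(e,d) via R1 from deriv(e,b), deriv(b,d)
round 3: derive deriv(g,b) via R1 from deriv(g,e), deriv(e,b)
round 3: derive deriv(g,d) via R1 from deriv(g,f), deriv(f,d)
round 3: derive deriv(i,b) via R1 from deriv(i,e), deriv(e,b)
round 3: derive deriv(i,f) via R1 from deriv(i,e), deriv(e,f)
round 4: derive deriv(i,d) via R1 from deriv(i,b), deriv(b,d)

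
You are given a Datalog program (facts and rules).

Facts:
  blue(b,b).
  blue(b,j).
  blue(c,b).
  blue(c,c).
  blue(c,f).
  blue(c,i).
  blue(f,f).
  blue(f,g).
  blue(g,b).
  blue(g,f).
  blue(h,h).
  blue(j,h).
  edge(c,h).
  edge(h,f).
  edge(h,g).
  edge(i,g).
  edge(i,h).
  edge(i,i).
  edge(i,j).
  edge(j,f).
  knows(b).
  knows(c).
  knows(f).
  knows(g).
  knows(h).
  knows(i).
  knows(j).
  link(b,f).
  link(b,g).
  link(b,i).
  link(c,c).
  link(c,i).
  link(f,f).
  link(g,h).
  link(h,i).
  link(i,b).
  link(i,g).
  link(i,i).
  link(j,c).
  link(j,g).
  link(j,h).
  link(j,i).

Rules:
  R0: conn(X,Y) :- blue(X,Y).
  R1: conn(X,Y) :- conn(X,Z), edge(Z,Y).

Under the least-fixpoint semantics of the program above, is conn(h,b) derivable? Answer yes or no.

no

round 1: derive conn(b,b) via R0 from blue(b,b)
round 1: derive conn(b,j) via R0 from blue(b,j)
round 1: derive conn(c,b) via R0 from blue(c,b)
round 1: derive conn(c,c) via R0 from blue(c,c)
round 1: derive conn(c,f) via R0 from blue(c,f)
round 1: derive conn(c,i) via R0 from blue(c,i)
round 1: derive conn(f,f) via R0 from blue(f,f)
round 1: derive conn(f,g) via R0 from blue(f,g)
round 1: derive conn(g,b) via R0 from blue(g,b)
round 1: derive conn(g,f) via R0 from blue(g,f)
round 1: derive conn(h,h) via R0 from blue(h,h)
round 1: derive conn(j,h) via R0 from blue(j,h)
round 2: derive conn(b,f) via R1 from conn(b,j), edge(j,f)
round 2: derive conn(c,g) via R1 from conn(c,i), edge(i,g)
round 2: derive conn(c,h) via R1 from conn(c,c), edge(c,h)
round 2: derive conn(c,j) via R1 from conn(c,i), edge(i,j)
round 2: derive conn(h,f) via R1 from conn(h,h), edge(h,f)
round 2: derive conn(h,g) via R1 from conn(h,h), edge(h,g)
round 2: derive conn(j,f) via R1 from conn(j,h), edge(h,f)
round 2: derive conn(j,g) via R1 from conn(j,h), edge(h,g)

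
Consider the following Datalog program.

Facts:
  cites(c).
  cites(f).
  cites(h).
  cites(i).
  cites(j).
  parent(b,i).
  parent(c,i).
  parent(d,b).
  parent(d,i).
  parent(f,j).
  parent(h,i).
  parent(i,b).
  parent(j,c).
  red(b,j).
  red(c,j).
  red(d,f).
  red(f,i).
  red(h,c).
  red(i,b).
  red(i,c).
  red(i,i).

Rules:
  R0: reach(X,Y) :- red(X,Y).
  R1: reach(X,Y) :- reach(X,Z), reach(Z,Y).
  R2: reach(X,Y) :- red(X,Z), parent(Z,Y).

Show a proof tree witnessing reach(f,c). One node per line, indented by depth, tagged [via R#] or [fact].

round 1: derive reach(b,j) via R0 from red(b,j)
round 1: derive reach(c,j) via R0 from red(c,j)
round 1: derive reach(d,f) via R0 from red(d,f)
round 1: derive reach(f,i) via R0 from red(f,i)
round 1: derive reach(h,c) via R0 from red(h,c)
round 1: derive reach(i,b) via R0 from red(i,b)
round 1: derive reach(i,c) via R0 from red(i,c)
round 1: derive reach(i,i) via R0 from red(i,i)
round 1: derive reach(b,c) via R2 from red(b,j), parent(j,c)
round 1: derive reach(c,c) via R2 from red(c,j), parent(j,c)
round 1: derive reach(d,j) via R2 from red(d,f), parent(f,j)
round 1: derive reach(f,b) via R2 from red(f,i), parent(i,b)
round 1: derive reach(h,i) via R2 from red(h,c), parent(c,i)
round 2: derive reach(d,b) via R1 from reach(d,f), reach(f,b)
round 2: derive reach(d,i) via R1 from reach(d,f), reach(f,i)
round 2: derive reach(f,c) via R1 from reach(f,b), reach(b,c)
round 2: derive reach(f,j) via R1 from reach(f,b), reach(b,j)
round 2: derive reach(h,b) via R1 from reach(h,i), reach(i,b)
round 2: derive reach(h,j) via R1 from reach(h,c), reach(c,j)
round 2: derive reach(i,j) via R1 from reach(i,b), reach(b,j)
round 3: derive reach(d,c) via R1 from reach(d,b), reach(b,c)

reach(f,c)  [via R1]
  reach(f,b)  [via R2]
    red(f,i)  [fact]
    parent(i,b)  [fact]
  reach(b,c)  [via R2]
    red(b,j)  [fact]
    parent(j,c)  [fact]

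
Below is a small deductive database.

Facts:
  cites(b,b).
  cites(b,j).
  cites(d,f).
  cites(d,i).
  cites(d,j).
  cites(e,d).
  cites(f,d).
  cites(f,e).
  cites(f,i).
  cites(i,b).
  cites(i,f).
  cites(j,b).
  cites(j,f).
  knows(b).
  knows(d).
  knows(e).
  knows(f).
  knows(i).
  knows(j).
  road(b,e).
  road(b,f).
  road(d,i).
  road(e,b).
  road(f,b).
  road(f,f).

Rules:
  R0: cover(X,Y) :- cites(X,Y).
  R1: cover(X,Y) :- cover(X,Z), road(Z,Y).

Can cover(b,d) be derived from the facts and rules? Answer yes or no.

round 1: derive cover(b,b) via R0 from cites(b,b)
round 1: derive cover(b,j) via R0 from cites(b,j)
round 1: derive cover(d,f) via R0 from cites(d,f)
round 1: derive cover(d,i) via R0 from cites(d,i)
round 1: derive cover(d,j) via R0 from cites(d,j)
round 1: derive cover(e,d) via R0 from cites(e,d)
round 1: derive cover(f,d) via R0 from cites(f,d)
round 1: derive cover(f,e) via R0 from cites(f,e)
round 1: derive cover(f,i) via R0 from cites(f,i)
round 1: derive cover(i,b) via R0 from cites(i,b)
round 1: derive cover(i,f) via R0 from cites(i,f)
round 1: derive cover(j,b) via R0 from cites(j,b)
round 1: derive cover(j,f) via R0 from cites(j,f)
round 2: derive cover(b,e) via R1 from cover(b,b), road(b,e)
round 2: derive cover(b,f) via R1 from cover(b,b), road(b,f)
round 2: derive cover(d,b) via R1 from cover(d,f), road(f,b)
round 2: derive cover(e,i) via R1 from cover(e,d), road(d,i)
round 2: derive cover(f,b) via R1 from cover(f,e), road(e,b)
round 2: derive cover(i,e) via R1 from cover(i,b), road(b,e)
round 2: derive cover(j,e) via R1 from cover(j,b), road(b,e)
round 3: derive cover(d,e) via R1 from cover(d,b), road(b,e)
round 3: derive cover(f,f) via R1 from cover(f,b), road(b,f)

no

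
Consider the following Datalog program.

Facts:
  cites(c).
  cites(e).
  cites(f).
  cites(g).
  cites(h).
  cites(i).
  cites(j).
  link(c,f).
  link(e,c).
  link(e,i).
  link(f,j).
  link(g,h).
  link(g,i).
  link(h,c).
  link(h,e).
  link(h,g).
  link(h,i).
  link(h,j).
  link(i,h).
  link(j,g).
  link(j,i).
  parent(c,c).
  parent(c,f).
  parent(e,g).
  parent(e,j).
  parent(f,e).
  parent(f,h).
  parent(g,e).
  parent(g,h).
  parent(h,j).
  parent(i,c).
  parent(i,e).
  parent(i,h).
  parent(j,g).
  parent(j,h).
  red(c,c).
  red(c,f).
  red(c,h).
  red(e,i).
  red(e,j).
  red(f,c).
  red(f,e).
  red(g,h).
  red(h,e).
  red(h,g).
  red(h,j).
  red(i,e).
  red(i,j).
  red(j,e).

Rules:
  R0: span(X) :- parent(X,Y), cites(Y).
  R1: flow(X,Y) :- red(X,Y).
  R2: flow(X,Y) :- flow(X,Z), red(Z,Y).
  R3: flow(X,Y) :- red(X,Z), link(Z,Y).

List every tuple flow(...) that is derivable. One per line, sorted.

flow(c,c)
flow(c,e)
flow(c,f)
flow(c,g)
flow(c,h)
flow(c,i)
flow(c,j)
flow(e,e)
flow(e,g)
flow(e,h)
flow(e,i)
flow(e,j)
flow(f,c)
flow(f,e)
flow(f,f)
flow(f,g)
flow(f,h)
flow(f,i)
flow(f,j)
flow(g,c)
flow(g,e)
flow(g,f)
flow(g,g)
flow(g,h)
flow(g,i)
flow(g,j)
flow(h,c)
flow(h,e)
flow(h,f)
flow(h,g)
flow(h,h)
flow(h,i)
flow(h,j)
flow(i,c)
flow(i,e)
flow(i,f)
flow(i,g)
flow(i,h)
flow(i,i)
flow(i,j)
flow(j,c)
flow(j,e)
flow(j,f)
flow(j,g)
flow(j,h)
flow(j,i)
flow(j,j)

round 1: derive flow(c,c) via R1 from red(c,c)
round 1: derive flow(c,f) via R1 from red(c,f)
round 1: derive flow(c,h) via R1 from red(c,h)
round 1: derive flow(e,i) via R1 from red(e,i)
round 1: derive flow(e,j) via R1 from red(e,j)
round 1: derive flow(f,c) via R1 from red(f,c)
round 1: derive flow(f,e) via R1 from red(f,e)
round 1: derive flow(g,h) via R1 from red(g,h)
round 1: derive flow(h,e) via R1 from red(h,e)
round 1: derive flow(h,g) via R1 from red(h,g)
round 1: derive flow(h,j) via R1 from red(h,j)
round 1: derive flow(i,e) via R1 from red(i,e)
round 1: derive flow(i,j) via R1 from red(i,j)
round 1: derive flow(j,e) via R1 from red(j,e)
round 1: derive flow(c,e) via R3 from red(c,h), link(h,e)
round 1: derive flow(c,g) via R3 from red(c,h), link(h,g)
round 1: derive flow(c,i) via R3 from red(c,h), link(h,i)
round 1: derive flow(c,j) via R3 from red(c,f), link(f,j)
round 1: derive flow(e,g) via R3 from red(e,j), link(j,g)
round 1: derive flow(e,h) via R3 from red(e,i), link(i,h)
round 1: derive flow(f,f) via R3 from red(f,c), link(c,f)
round 1: derive flow(f,i) via R3 from red(f,e), link(e,i)
round 1: derive flow(g,c) via R3 from red(g,h), link(h,c)
round 1: derive flow(g,e) via R3 from red(g,h), link(h,e)
round 1: derive flow(g,g) via R3 from red(g,h), link(h,g)
round 1: derive flow(g,i) via R3 from red(g,h), link(h,i)
round 1: derive flow(g,j) via R3 from red(g,h), link(h,j)
round 1: derive flow(h,c) via R3 from red(h,e), link(e,c)
round 1: derive flow(h,h) via R3 from red(h,g), link(g,h)
round 1: derive flow(h,i) via R3 from red(h,e), link(e,i)
round 1: derive flow(i,c) via R3 from red(i,e), link(e,c)
round 1: derive flow(i,g) via R3 from red(i,j), link(j,g)
round 1: derive flow(i,i) via R3 from red(i,e), link(e,i)
round 1: derive flow(j,c) via R3 from red(j,e), link(e,c)
round 1: derive flow(j,i) via R3 from red(j,e), link(e,i)
round 2: derive flow(e,e) via R2 from flow(e,h), red(h,e)
round 2: derive flow(f,h) via R2 from flow(f,c), red(c,h)
round 2: derive flow(f,j) via R2 from flow(f,e), red(e,j)
round 2: derive flow(g,f) via R2 from flow(g,c), red(c,f)
round 2: derive flow(h,f) via R2 from flow(h,c), red(c,f)
round 2: derive flow(i,f) via R2 from flow(i,c), red(c,f)
round 2: derive flow(i,h) via R2 from flow(i,c), red(c,h)
round 2: derive flow(j,f) via R2 from flow(j,c), red(c,f)
round 2: derive flow(j,h) via R2 from flow(j,c), red(c,h)
round 2: derive flow(j,j) via R2 from flow(j,e), red(e,j)
round 3: derive flow(f,g) via R2 from flow(f,h), red(h,g)
round 3: derive flow(j,g) via R2 from flow(j,h), red(h,g)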